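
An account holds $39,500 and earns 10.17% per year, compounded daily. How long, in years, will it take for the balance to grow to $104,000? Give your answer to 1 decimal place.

9.5 years

(1 + 0.00027863)^(365t) = 104,000/39,500 = 2.6329.
365t·ln(1 + 0.00027863) = ln(2.6329); 365t = 0.96809/0.000278591 ≈ 3474.9475.
t ≈ 9.5204 years.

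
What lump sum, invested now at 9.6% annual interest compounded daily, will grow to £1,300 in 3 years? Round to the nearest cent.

£974.73

Periodic rate = 9.6%/365 = 0.000263014; 1095 periods.
P = 1,300/(1 + 0.096/365)^1095 ≈ 1,300/1.333706799 ≈ 974.7270.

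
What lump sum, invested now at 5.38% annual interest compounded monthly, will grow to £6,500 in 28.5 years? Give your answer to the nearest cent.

Growth factor = (1 + 0.0538/12)^342 ≈ 4.617590773.
P = 6,500/4.617590773 ≈ 1,407.6605.

£1,407.66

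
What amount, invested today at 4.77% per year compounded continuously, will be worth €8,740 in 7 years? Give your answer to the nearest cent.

P = A·e^(−rt) = 8,740·e^(−0.3339).
e^(−0.3339) ≈ 0.7161253912, so P ≈ 6,258.9359.

€6,258.94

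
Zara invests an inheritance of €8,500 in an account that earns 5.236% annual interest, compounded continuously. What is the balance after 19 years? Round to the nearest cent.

A = P·e^(rt) = 8,500·e^(0.05236·19) = 8,500·e^0.99484.
e^0.99484 ≈ 2.70429162, so A ≈ 22,986.4788.

€22,986.48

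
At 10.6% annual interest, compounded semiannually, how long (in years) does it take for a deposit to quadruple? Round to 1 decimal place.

13.4 years

(1 + 0.053)^(2t) = 4.
2t = ln 4 / ln(1 + 0.053) ≈ 1.3863/0.0516432 ≈ 26.8437.
t ≈ 13.4218.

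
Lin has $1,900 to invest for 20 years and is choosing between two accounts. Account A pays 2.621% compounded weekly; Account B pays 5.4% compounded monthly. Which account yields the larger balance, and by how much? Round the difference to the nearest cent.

Account B, by $2,372.47

A: (1 + 0.02621/52)^1040 ≈ 1.688883966, so 1,900 × 1.688883966 ≈ 3,208.8795.
B: (1 + 0.0045)^240 ≈ 2.937554009, so 1,900 × 2.937554009 ≈ 5,581.3526.
Difference ≈ 2,372.4731 in favor of B.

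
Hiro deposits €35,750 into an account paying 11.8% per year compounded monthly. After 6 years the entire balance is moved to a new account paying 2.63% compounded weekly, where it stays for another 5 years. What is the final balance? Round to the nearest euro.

Phase 1: 35,750·(1 + 0.118/12)^72 ≈ 72,319.3640.
Phase 2: 72,319.3640·(1 + 0.0263/52)^260 ≈ 82,480.2342.

€82,480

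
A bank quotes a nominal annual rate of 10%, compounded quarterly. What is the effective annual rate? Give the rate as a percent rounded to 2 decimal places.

10.38%

EAR = (1 + 10%/4)^4 − 1 = (1 + 0.025)^4 − 1.
(1 + 0.025)^4 ≈ 1.103813, so EAR ≈ 10.38129%.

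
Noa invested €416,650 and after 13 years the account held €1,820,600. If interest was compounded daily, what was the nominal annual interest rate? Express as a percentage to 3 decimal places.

(1 + r/365)^4745 = 1,820,600/416,650 = 4.36961.
1 + r/365 = 4.36961^(1/4745) ≈ 1.000311, so r/365 ≈ 0.000310833.
r ≈ 365·0.000310833 = 11.34542%.

11.345%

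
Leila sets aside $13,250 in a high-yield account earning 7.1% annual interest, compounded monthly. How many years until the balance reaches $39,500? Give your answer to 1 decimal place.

15.4 years

We need (1 + 0.00591667)^(12t) = 2.9811, so 12t = ln 2.9811 / ln 1.005917 ≈ 185.1602.
t ≈ 185.1602/12 = 15.4300 years.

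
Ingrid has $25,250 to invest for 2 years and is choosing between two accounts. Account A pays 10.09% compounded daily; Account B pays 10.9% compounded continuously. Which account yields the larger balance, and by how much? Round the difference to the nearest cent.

Account B, by $505.45

A: (1 + 0.1009/365)^730 ≈ 1.2235691402, so 25,250 × 1.2235691402 ≈ 30,895.1208.
B: e^(0.109·2) = e^0.218 ≈ 1.2435870676, so 25,250 × 1.2435870676 ≈ 31,400.5735.
Difference ≈ 505.4527 in favor of B.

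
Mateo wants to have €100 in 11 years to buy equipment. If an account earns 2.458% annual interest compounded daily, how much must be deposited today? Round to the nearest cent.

€76.31

Periodic rate = 2.458%/365 = 0.0000673425; 4015 periods.
P = 100/(1 + 0.02458/365)^4015 ≈ 100/1.3104504 ≈ 76.3096.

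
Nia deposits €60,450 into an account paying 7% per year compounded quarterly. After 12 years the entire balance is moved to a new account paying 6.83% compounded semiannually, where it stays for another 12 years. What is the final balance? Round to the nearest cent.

Phase 1: 60,450·(1 + 0.0175)^48 ≈ 139,010.7429.
Phase 2: 139,010.7429·(1 + 0.03415)^24 ≈ 311,209.7790.

€311,209.78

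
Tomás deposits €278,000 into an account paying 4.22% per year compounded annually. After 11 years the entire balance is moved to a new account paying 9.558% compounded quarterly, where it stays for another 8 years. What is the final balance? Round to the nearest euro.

€932,567

After 11 years at 4.22%: 278,000 × 1.57565726828 ≈ 438,032.7206.
Then 8 years at 9.558%: 438,032.7206 × 2.12898945637 ≈ 932,567.0437.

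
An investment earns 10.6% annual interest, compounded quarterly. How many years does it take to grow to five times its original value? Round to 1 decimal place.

15.4 years

(1 + 0.0265)^(4t) = 5.
4t = ln 5 / ln(1 + 0.0265) ≈ 1.6094/0.026155 ≈ 61.5347.
t ≈ 15.3837.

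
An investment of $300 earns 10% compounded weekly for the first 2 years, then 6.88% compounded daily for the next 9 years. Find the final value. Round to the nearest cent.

Phase 1: 300·(1 + 0.1/52)^104 ≈ 366.3505.
Phase 2: 366.3505·(1 + 0.0688/365)^3285 ≈ 680.4348.

$680.43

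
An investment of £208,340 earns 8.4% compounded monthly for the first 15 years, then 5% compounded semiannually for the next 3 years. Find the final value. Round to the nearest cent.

£848,048.23

After 15 years at 8.4%: 208,340 × 3.50998046718 ≈ 731,269.3305.
Then 3 years at 5%: 731,269.3305 × 1.15969341821 ≈ 848,048.2296.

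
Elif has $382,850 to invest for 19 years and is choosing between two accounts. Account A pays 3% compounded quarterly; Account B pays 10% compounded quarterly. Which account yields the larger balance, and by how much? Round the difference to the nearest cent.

Account A growth factor: (1 + 0.0075)^76 ≈ 1.76451016992; balance ≈ 675,542.7186.
Account B growth factor: (1 + 0.025)^76 ≈ 6.531512611841; balance ≈ 2,500,589.6034.
Account B is larger by 1,825,046.8849.

Account B, by $1,825,046.88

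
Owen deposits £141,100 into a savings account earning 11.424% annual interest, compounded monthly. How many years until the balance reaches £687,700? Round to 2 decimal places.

13.93 years

We need (1 + 0.00952)^(12t) = 4.8738, so 12t = ln 4.8738 / ln 1.00952 ≈ 167.1650.
t ≈ 167.1650/12 = 13.9304 years.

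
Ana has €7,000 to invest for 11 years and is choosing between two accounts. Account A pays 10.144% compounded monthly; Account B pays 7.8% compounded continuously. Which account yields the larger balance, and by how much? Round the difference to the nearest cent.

Account A, by €4,755.88

A: (1 + 0.10144/12)^132 ≈ 3.037850302, so 7,000 × 3.037850302 ≈ 21,264.9521.
B: e^(0.078·11) = e^0.858 ≈ 2.3584390955, so 7,000 × 2.3584390955 ≈ 16,509.0737.
Difference ≈ 4,755.8784 in favor of A.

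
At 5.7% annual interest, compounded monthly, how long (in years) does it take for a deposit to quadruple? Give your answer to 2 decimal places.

24.38 years

(1 + 0.00475)^(12t) = 4.
12t = ln 4 / ln(1 + 0.00475) ≈ 1.3863/0.00473875 ≈ 292.5440.
t ≈ 24.3787.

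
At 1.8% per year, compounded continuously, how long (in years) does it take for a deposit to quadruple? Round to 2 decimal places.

77.02 years

e^(0.018t) = 4, so 0.018t = ln 4 ≈ 1.3863.
t ≈ 1.3863/0.018 ≈ 77.0164.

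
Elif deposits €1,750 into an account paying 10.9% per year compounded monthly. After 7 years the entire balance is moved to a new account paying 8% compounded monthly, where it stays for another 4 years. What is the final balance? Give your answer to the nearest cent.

Phase 1: 1,750·(1 + 0.109/12)^84 ≈ 3,740.3206.
Phase 2: 3,740.3206·(1 + 0.08/12)^48 ≈ 5,145.4323.

€5,145.43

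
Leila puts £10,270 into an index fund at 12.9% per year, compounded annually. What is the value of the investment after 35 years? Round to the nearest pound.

£717,560

Annual rate = 12.9% = 0.129; years = 35.
A = 10,270·(1 + 0.129)^35 ≈ 10,270·69.8695534133 ≈ 717,560.3136.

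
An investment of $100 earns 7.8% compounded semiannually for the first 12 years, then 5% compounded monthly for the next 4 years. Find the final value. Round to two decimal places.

After 12 years at 7.8%: 100 × 2.5048005 ≈ 250.4801.
Then 4 years at 5%: 250.4801 × 1.22089536 ≈ 305.8099.

$305.81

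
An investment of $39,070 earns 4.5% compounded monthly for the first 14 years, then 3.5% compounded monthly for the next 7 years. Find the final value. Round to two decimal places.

After 14 years at 4.5%: 39,070 × 1.875399484 ≈ 73,271.8578.
Then 7 years at 3.5%: 73,271.8578 × 1.2771657966 ≈ 93,580.3107.

$93,580.31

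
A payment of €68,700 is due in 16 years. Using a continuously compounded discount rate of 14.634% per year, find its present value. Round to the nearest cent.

€6,608.19

P = A·e^(−rt) = 68,700·e^(−2.34144).
e^(−2.34144) ≈ 0.096189026256, so P ≈ 6,608.1861.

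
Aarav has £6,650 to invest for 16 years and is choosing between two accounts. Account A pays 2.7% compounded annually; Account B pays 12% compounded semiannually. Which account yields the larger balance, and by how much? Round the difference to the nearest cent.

Account A growth factor: (1 + 0.027)^16 ≈ 1.5315356045; balance ≈ 10,184.7118.
Account B growth factor: (1 + 0.06)^32 ≈ 6.4533866819; balance ≈ 42,915.0214.
Account B is larger by 32,730.3097.

Account B, by £32,730.31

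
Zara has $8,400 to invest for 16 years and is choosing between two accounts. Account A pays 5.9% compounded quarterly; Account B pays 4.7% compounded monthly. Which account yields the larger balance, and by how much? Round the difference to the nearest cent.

A: (1 + 0.01475)^64 ≈ 2.5525828047, so 8,400 × 2.5525828047 ≈ 21,441.6956.
B: (1 + 0.047/12)^192 ≈ 2.1181247966, so 8,400 × 2.1181247966 ≈ 17,792.2483.
Difference ≈ 3,649.4473 in favor of A.

Account A, by $3,649.45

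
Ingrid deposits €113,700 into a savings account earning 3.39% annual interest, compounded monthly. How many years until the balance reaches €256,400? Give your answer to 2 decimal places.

24.02 years

We need (1 + 0.002825)^(12t) = 2.2551, so 12t = ln 2.2551 / ln 1.002825 ≈ 288.2561.
t ≈ 288.2561/12 = 24.0213 years.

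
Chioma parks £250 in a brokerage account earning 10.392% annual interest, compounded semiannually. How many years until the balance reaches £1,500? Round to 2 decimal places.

17.69 years

We need (1 + 0.05196)^(2t) = 6, so 2t = ln 6 / ln 1.05196 ≈ 35.3718.
t ≈ 35.3718/2 = 17.6859 years.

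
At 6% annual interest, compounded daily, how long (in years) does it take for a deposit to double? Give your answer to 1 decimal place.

11.6 years

(1 + 0.000164384)^(365t) = 2.
365t = ln 2 / ln(1 + 0.000164384) ≈ 0.69315/0.00016437 ≈ 4216.9919.
t ≈ 11.5534.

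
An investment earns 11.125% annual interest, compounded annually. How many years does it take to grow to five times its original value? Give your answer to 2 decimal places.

(1 + 0.11125)^t = 5.
t = ln 5 / ln(1 + 0.11125) ≈ 1.6094/0.105486 ≈ 15.2574.

15.26 years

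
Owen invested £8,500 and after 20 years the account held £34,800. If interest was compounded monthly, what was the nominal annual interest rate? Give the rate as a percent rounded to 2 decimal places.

(1 + r/12)^240 = 34,800/8,500 = 4.09412.
1 + r/12 = 4.09412^(1/240) ≈ 1.00589, so r/12 ≈ 0.00589041.
r ≈ 12·0.00589041 = 7.06849%.

7.07%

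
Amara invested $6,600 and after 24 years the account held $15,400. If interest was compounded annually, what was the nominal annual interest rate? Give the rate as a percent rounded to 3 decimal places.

(1 + r)^24 = 15,400/6,600 = 2.33333.
1 + r = 2.33333^(1/24) ≈ 1.035935, so r ≈ 0.0359347.
r ≈ 3.59347%.

3.593%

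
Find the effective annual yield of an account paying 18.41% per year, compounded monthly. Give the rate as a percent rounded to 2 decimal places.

EAR = (1 + 18.41%/12)^12 − 1 = (1 + 0.0153417)^12 − 1.
(1 + 0.0153417)^12 ≈ 1.200457, so EAR ≈ 20.04567%.

20.05%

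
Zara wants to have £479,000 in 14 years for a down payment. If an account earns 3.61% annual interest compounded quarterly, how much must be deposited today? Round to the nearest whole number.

Growth factor = (1 + 0.009025)^56 ≈ 1.65389483442.
P = 479,000/1.65389483442 ≈ 289,619.3821.

£289,619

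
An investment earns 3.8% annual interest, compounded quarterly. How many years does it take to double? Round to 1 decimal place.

18.3 years

(1 + 0.0095)^(4t) = 2.
4t = ln 2 / ln(1 + 0.0095) ≈ 0.69315/0.00945516 ≈ 73.3089.
t ≈ 18.3272.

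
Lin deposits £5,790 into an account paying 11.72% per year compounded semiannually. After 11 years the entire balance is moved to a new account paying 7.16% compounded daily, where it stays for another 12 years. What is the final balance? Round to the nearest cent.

Phase 1: 5,790·(1 + 0.0586)^22 ≈ 20,266.5645.
Phase 2: 20,266.5645·(1 + 0.0716/365)^4380 ≈ 47,850.8174.

£47,850.82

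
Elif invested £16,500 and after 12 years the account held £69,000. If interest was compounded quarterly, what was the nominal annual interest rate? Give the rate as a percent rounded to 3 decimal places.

12.102%

The 48-period growth factor is 69,000/16,500 = 4.18182.
r/4 = 4.18182^(1/48) − 1 ≈ 0.0302559, so r ≈ 4·0.0302559 = 12.10236%.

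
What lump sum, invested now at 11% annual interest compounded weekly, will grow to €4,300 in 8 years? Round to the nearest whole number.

Periodic rate = 11%/52 = 0.00211538; 416 periods.
P = 4,300/(1 + 0.11/52)^416 ≈ 4,300/2.408659916 ≈ 1,785.2250.

€1,785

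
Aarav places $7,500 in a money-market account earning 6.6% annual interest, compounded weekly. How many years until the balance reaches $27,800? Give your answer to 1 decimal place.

We need (1 + 0.00126923)^(52t) = 3.7067, so 52t = ln 3.7067 / ln 1.001269 ≈ 1032.8809.
t ≈ 1032.8809/52 = 19.8631 years.

19.9 years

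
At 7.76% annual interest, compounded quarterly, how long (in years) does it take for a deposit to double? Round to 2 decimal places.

9.02 years

(1 + 0.0194)^(4t) = 2.
4t = ln 2 / ln(1 + 0.0194) ≈ 0.69315/0.0192142 ≈ 36.0747.
t ≈ 9.0187.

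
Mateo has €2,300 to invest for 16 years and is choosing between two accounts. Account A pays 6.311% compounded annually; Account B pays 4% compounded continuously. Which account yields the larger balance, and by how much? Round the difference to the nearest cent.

Account A, by €1,761.30

A: (1 + 0.06311)^16 ≈ 2.662264817, so 2,300 × 2.662264817 ≈ 6,123.2091.
B: e^(0.04·16) = e^0.64 ≈ 1.896480879, so 2,300 × 1.896480879 ≈ 4,361.9060.
Difference ≈ 1,761.3031 in favor of A.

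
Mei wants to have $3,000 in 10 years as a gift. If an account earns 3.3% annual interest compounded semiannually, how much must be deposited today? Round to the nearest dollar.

$2,163

Periodic rate = 3.3%/2 = 0.0165; 20 periods.
P = 3,000/(1 + 0.0165)^20 ≈ 3,000/1.387227404 ≈ 2,162.5870.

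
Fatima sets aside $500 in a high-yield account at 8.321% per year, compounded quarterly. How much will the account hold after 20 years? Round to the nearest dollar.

$2,596

Periodic rate = 8.321%/4 = 0.0208025; periods = 4·20 = 80.
A = 500·(1 + 0.0208025)^80 ≈ 500·5.192039635 ≈ 2,596.0198.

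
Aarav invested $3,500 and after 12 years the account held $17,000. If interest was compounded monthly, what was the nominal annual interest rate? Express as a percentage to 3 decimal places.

13.243%

The 144-period growth factor is 17,000/3,500 = 4.85714.
r/12 = 4.85714^(1/144) − 1 ≈ 0.0110358, so r ≈ 12·0.0110358 = 13.24296%.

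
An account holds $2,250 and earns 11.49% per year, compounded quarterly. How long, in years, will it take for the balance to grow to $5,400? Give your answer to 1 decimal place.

7.7 years

(1 + 0.028725)^(4t) = 5,400/2,250 = 2.4.
4t·ln(1 + 0.028725) = ln(2.4); 4t = 0.87547/0.0283202 ≈ 30.9133.
t ≈ 7.7283 years.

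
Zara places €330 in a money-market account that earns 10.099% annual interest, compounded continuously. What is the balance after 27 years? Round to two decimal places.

€5,043.33

A = P·e^(rt) = 330·e^(0.10099·27) = 330·e^2.72673.
e^2.72673 ≈ 15.28283037, so A ≈ 5,043.3340.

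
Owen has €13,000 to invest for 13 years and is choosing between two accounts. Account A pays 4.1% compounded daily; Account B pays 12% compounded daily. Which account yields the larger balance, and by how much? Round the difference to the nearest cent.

Account B, by €39,697.00

Account A growth factor: (1 + 0.041/365)^4745 ≈ 1.7039857516; balance ≈ 22,151.8148.
Account B growth factor: (1 + 0.12/365)^4745 ≈ 4.7576013246; balance ≈ 61,848.8172.
Account B is larger by 39,697.0024.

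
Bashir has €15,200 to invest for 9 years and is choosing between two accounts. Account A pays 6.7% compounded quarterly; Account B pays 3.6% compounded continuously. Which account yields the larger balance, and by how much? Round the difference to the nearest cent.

A: (1 + 0.01675)^36 ≈ 1.8184883317, so 15,200 × 1.8184883317 ≈ 27,641.0226.
B: e^(0.036·9) = e^0.324 ≈ 1.3826473071, so 15,200 × 1.3826473071 ≈ 21,016.2391.
Difference ≈ 6,624.7836 in favor of A.

Account A, by €6,624.78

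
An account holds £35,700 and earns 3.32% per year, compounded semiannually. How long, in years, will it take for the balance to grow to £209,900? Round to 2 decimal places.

We need (1 + 0.0166)^(2t) = 5.8796, so 2t = ln 5.8796 / ln 1.0166 ≈ 107.5990.
t ≈ 107.5990/2 = 53.7995 years.

53.80 years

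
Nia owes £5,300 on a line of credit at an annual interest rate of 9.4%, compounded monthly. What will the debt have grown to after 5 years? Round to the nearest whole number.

£8,464

Periodic rate = 9.4%/12 = 0.00783333; periods = 12·5 = 60.
A = 5,300·(1 + 0.094/12)^60 ≈ 5,300·1.597066843 ≈ 8,464.4543.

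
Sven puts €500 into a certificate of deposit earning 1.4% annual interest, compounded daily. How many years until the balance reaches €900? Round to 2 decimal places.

(1 + 0.0000383562)^(365t) = 900/500 = 1.8.
365t·ln(1 + 0.0000383562) = ln(1.8); 365t = 0.58779/3.83554e-05 ≈ 15324.7319.
t ≈ 41.9856 years.

41.99 years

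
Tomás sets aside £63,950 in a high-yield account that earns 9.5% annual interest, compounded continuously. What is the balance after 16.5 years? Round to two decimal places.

£306,617.65

A = P·e^(rt) = 63,950·e^(0.095·16.5) = 63,950·e^1.5675.
e^1.5675 ≈ 4.79464658156, so A ≈ 306,617.6489.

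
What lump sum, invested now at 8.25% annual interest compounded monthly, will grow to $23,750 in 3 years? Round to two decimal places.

Periodic rate = 8.25%/12 = 0.006875; 36 periods.
P = 23,750/(1 + 0.006875)^36 ≈ 23,750/1.2797350933 ≈ 18,558.5283.

$18,558.53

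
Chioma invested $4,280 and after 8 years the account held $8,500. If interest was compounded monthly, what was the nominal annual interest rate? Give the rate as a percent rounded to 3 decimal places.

8.607%

(1 + r/12)^96 = 8,500/4,280 = 1.98598.
1 + r/12 = 1.98598^(1/96) ≈ 1.007173, so r/12 ≈ 0.00717261.
r ≈ 12·0.00717261 = 8.60714%.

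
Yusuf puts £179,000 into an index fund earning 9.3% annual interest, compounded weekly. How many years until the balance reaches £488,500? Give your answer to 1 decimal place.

10.8 years

We need (1 + 0.00178846)^(52t) = 2.7291, so 52t = ln 2.7291 / ln 1.001788 ≈ 561.8523.
t ≈ 561.8523/52 = 10.8049 years.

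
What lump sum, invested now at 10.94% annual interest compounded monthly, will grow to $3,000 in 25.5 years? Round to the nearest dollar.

Periodic rate = 10.94%/12 = 0.00911667; 306 periods.
P = 3,000/(1 + 0.1094/12)^306 ≈ 3,000/16.07170673 ≈ 186.6634.

$187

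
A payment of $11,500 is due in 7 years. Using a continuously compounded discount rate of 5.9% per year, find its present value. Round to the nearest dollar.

$7,609

P = A·e^(−rt) = 11,500·e^(−0.413).
e^(−0.413) ≈ 0.66166228283, so P ≈ 7,609.1163.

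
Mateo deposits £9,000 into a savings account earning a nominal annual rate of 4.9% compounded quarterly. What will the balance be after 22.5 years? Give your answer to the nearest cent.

£26,924.22

Growth factor = (1 + 0.01225)^90 ≈ 2.991580472.
A ≈ 9,000 × 2.991580472 ≈ 26,924.2242.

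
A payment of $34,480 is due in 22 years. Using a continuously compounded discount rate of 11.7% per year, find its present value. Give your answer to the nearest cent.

P = A·e^(−rt) = 34,480·e^(−2.574).
e^(−2.574) ≈ 0.076230014711, so P ≈ 2,628.4109.

$2,628.41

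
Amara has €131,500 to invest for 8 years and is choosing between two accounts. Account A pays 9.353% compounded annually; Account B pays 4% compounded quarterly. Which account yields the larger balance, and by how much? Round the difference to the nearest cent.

Account A growth factor: (1 + 0.09353)^8 ≈ 2.04477542084; balance ≈ 268,887.9678.
Account B growth factor: (1 + 0.01)^32 ≈ 1.37494067853; balance ≈ 180,804.6992.
Account A is larger by 88,083.2686.

Account A, by €88,083.27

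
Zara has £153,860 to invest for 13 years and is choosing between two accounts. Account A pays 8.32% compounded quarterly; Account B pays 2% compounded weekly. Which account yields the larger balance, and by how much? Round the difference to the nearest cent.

Account A, by £249,251.16

Account A growth factor: (1 + 0.0208)^52 ≈ 2.9168519857; balance ≈ 448,786.8465.
Account B growth factor: (1 + 0.02/52)^676 ≈ 1.2968652584; balance ≈ 199,535.6887.
Account A is larger by 249,251.1579.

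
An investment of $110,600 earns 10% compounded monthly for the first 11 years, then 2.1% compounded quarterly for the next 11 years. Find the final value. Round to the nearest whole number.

After 11 years at 10%: 110,600 × 2.99050410906 ≈ 330,749.7545.
Then 11 years at 2.1%: 330,749.7545 × 1.25909818559 ≈ 416,446.4157.

$416,446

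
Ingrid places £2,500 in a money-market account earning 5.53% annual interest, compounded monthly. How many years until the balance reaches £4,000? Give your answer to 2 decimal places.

We need (1 + 0.00460833)^(12t) = 1.6, so 12t = ln 1.6 / ln 1.004608 ≈ 102.2248.
t ≈ 102.2248/12 = 8.5187 years.

8.52 years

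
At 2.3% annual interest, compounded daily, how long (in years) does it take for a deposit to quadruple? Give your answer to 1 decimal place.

(1 + 0.0000630137)^(365t) = 4.
365t = ln 4 / ln(1 + 0.0000630137) ≈ 1.3863/6.30117e-05 ≈ 22000.5819.
t ≈ 60.2756.

60.3 years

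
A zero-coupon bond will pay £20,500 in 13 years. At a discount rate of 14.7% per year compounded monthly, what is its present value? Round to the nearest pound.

Growth factor = (1 + 0.01225)^156 ≈ 6.6818162553.
P = 20,500/6.6818162553 ≈ 3,068.0281.

£3,068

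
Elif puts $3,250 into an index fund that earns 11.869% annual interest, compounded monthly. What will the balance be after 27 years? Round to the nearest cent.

Growth factor = (1 + 0.11869/12)^324 ≈ 24.261373112.
A ≈ 3,250 × 24.261373112 ≈ 78,849.4626.

$78,849.46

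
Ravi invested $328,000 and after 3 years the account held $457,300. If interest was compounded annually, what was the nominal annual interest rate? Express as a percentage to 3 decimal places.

The 3-period growth factor is 457,300/328,000 = 1.39421.
r = 1.39421^(1/3) − 1 ≈ 0.117144, i.e. 11.71439%.

11.714%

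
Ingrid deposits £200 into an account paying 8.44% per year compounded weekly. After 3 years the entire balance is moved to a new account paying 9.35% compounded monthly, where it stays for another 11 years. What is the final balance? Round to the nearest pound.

£718

After 3 years at 8.44%: 200 × 1.2878765 ≈ 257.5753.
Then 11 years at 9.35%: 257.5753 × 2.78574078 ≈ 717.5380.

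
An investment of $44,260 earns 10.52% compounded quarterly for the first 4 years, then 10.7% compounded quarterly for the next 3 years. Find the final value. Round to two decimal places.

After 4 years at 10.52%: 44,260 × 1.5149184766 ≈ 67,050.2918.
Then 3 years at 10.7%: 67,050.2918 × 1.3727028593 ≈ 92,040.1272.

$92,040.13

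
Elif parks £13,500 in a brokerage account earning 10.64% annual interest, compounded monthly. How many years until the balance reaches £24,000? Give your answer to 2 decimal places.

(1 + 0.00886667)^(12t) = 24,000/13,500 = 1.7778.
12t·ln(1 + 0.00886667) = ln(1.7778); 12t = 0.57536/0.00882759 ≈ 65.1780.
t ≈ 5.4315 years.

5.43 years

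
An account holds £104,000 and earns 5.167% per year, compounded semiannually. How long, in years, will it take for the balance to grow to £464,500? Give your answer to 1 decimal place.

We need (1 + 0.025835)^(2t) = 4.4663, so 2t = ln 4.4663 / ln 1.025835 ≈ 58.6731.
t ≈ 58.6731/2 = 29.3366 years.

29.3 years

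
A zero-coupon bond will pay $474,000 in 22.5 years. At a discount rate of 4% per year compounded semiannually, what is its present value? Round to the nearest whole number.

$194,433

Growth factor = (1 + 0.02)^45 ≈ 2.4378542053.
P = 474,000/2.4378542053 ≈ 194,433.2844.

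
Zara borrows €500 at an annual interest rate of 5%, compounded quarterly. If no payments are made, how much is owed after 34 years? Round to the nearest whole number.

€2,708

Growth factor = (1 + 0.0125)^136 ≈ 5.416569708.
A ≈ 500 × 5.416569708 ≈ 2,708.2849.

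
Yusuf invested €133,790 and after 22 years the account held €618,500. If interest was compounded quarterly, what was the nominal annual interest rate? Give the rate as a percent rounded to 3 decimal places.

7.020%

The 88-period growth factor is 618,500/133,790 = 4.62292.
r/4 = 4.62292^(1/88) − 1 ≈ 0.0175502, so r ≈ 4·0.0175502 = 7.02010%.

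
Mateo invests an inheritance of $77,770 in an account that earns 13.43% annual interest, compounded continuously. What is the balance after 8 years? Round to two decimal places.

A = P·e^(rt) = 77,770·e^(0.1343·8) = 77,770·e^1.0744.
e^1.0744 ≈ 2.92823543209, so A ≈ 227,728.8696.

$227,728.87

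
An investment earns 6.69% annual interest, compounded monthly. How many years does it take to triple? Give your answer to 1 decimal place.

16.5 years

(1 + 0.005575)^(12t) = 3.
12t = ln 3 / ln(1 + 0.005575) ≈ 1.0986/0.00555952 ≈ 197.6093.
t ≈ 16.4674.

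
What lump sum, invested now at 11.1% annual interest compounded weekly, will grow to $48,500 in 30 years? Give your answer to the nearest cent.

$1,742.14

Periodic rate = 11.1%/52 = 0.00213462; 1560 periods.
P = 48,500/(1 + 0.111/52)^1560 ≈ 48,500/27.839361905 ≈ 1,742.1376.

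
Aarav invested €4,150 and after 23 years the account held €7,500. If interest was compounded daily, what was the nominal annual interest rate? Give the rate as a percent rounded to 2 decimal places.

(1 + r/365)^8395 = 7,500/4,150 = 1.80723.
1 + r/365 = 1.80723^(1/8395) ≈ 1.00007, so r/365 ≈ 0.0000704962.
r ≈ 365·0.0000704962 = 2.57311%.

2.57%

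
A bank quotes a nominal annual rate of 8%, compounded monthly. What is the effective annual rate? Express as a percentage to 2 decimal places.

EAR = (1 + 8%/12)^12 − 1 = (1 + 0.00666667)^12 − 1.
(1 + 0.00666667)^12 ≈ 1.083, so EAR ≈ 8.29995%.

8.30%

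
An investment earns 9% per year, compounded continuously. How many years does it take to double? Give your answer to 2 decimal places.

7.70 years

e^(0.09t) = 2, so 0.09t = ln 2 ≈ 0.69315.
t ≈ 0.69315/0.09 ≈ 7.7016.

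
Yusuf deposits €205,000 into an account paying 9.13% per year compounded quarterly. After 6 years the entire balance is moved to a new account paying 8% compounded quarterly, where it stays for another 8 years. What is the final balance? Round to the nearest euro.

€664,036

After 6 years at 9.13%: 205,000 × 1.71882645477 ≈ 352,359.4232.
Then 8 years at 8%: 352,359.4232 × 1.8845405921 ≈ 664,035.6361.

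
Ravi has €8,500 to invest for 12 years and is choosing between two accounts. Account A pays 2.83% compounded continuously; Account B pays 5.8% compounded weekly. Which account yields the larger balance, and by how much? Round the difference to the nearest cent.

Account A growth factor: e^(0.0283·12) = e^0.3396 ≈ 1.4043857239; balance ≈ 11,937.2787.
Account B growth factor: (1 + 0.058/52)^624 ≈ 2.004935989; balance ≈ 17,041.9559.
Account B is larger by 5,104.6773.

Account B, by €5,104.68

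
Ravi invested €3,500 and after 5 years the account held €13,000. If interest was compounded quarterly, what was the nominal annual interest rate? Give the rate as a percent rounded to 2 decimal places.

The 20-period growth factor is 13,000/3,500 = 3.71429.
r/4 = 3.71429^(1/20) − 1 ≈ 0.0678095, so r ≈ 4·0.0678095 = 27.12379%.

27.12%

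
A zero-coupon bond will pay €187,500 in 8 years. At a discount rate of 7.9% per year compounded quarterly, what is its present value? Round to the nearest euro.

Periodic rate = 7.9%/4 = 0.01975; 32 periods.
P = 187,500/(1 + 0.01975)^32 ≈ 187,500/1.8698158964 ≈ 100,277.2521.

€100,277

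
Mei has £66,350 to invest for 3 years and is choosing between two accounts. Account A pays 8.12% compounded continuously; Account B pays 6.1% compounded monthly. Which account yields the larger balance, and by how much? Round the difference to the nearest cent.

A: e^(0.0812·3) = e^0.2436 ≈ 1.2758338949, so 66,350 × 1.2758338949 ≈ 84,651.5789.
B: (1 + 0.061/12)^36 ≈ 1.2002578939, so 66,350 × 1.2002578939 ≈ 79,637.1113.
Difference ≈ 5,014.4677 in favor of A.

Account A, by £5,014.47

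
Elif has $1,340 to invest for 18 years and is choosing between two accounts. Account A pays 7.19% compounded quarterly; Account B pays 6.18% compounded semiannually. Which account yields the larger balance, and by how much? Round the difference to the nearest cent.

A: (1 + 0.017975)^72 ≈ 3.60638509, so 1,340 × 3.60638509 ≈ 4,832.5560.
B: (1 + 0.0309)^36 ≈ 2.990855468, so 1,340 × 2.990855468 ≈ 4,007.7463.
Difference ≈ 824.8097 in favor of A.

Account A, by $824.81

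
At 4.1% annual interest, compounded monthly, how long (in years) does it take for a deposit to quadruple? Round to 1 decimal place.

33.9 years

(1 + 0.00341667)^(12t) = 4.
12t = ln 4 / ln(1 + 0.00341667) ≈ 1.3863/0.00341084 ≈ 406.4374.
t ≈ 33.8698.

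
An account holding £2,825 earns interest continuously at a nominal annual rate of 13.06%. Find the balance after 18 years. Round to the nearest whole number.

£29,645

A = P·e^(rt) = 2,825·e^(0.1306·18) = 2,825·e^2.3508.
e^2.3508 ≈ 10.493961537, so A ≈ 29,645.4413.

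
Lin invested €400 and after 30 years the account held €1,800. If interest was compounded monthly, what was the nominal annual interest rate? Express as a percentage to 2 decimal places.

The 360-period growth factor is 1,800/400 = 4.5.
r/12 = 4.5^(1/360) − 1 ≈ 0.00418673, so r ≈ 12·0.00418673 = 5.02408%.

5.02%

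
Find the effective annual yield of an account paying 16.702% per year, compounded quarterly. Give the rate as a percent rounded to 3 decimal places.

One year is 4 periods at 0.041755 each: (1 + 0.041755)^4 ≈ 1.177775.
EAR = 1.177775 − 1 ≈ 17.77751%.

17.778%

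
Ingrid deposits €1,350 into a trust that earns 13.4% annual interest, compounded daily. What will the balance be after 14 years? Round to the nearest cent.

€8,808.88

Periodic rate = 13.4%/365 = 0.000367123; periods = 365·14 = 5110.
A = 1,350·(1 + 0.134/365)^5110 ≈ 1,350·6.525096371 ≈ 8,808.8801.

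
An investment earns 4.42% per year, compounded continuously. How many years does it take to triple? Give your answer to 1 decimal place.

24.9 years

e^(0.0442t) = 3, so 0.0442t = ln 3 ≈ 1.0986.
t ≈ 1.0986/0.0442 ≈ 24.8555.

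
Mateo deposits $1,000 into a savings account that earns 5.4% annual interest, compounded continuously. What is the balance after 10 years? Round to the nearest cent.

A = P·e^(rt) = 1,000·e^(0.054·10) = 1,000·e^0.54.
e^0.54 ≈ 1.716006862, so A ≈ 1,716.0069.

$1,716.01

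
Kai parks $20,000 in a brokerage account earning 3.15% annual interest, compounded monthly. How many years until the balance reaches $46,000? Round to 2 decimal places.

(1 + 0.002625)^(12t) = 46,000/20,000 = 2.3.
12t·ln(1 + 0.002625) = ln(2.3); 12t = 0.83291/0.00262156 ≈ 317.7150.
t ≈ 26.4762 years.

26.48 years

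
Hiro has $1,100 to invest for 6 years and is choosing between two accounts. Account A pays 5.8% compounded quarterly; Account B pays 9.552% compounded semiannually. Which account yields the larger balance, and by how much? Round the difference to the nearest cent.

Account B, by $371.49

A: (1 + 0.0145)^24 ≈ 1.412697683, so 1,100 × 1.412697683 ≈ 1,553.9675.
B: (1 + 0.04776)^12 ≈ 1.750418014, so 1,100 × 1.750418014 ≈ 1,925.4598.
Difference ≈ 371.4924 in favor of B.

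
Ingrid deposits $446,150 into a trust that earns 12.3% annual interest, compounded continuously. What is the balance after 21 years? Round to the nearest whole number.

A = P·e^(rt) = 446,150·e^(0.123·21) = 446,150·e^2.583.
e^2.583 ≈ 13.23678902069, so A ≈ 5,905,593.4216.

$5,905,593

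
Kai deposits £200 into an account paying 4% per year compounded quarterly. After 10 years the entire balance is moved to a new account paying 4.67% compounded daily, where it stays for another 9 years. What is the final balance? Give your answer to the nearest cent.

£453.32

Phase 1: 200·(1 + 0.01)^40 ≈ 297.7727.
Phase 2: 297.7727·(1 + 0.0467/365)^3285 ≈ 453.3225.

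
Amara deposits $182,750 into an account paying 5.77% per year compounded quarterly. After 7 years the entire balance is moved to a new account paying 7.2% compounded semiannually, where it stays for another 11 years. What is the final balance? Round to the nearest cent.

$594,196.96

After 7 years at 5.77%: 182,750 × 1.4933390505 ≈ 272,907.7115.
Then 11 years at 7.2%: 272,907.7115 × 2.1772816832 ≈ 594,196.9614.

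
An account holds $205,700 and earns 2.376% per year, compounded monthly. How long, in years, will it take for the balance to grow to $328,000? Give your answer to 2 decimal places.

19.66 years

We need (1 + 0.00198)^(12t) = 1.5946, so 12t = ln 1.5946 / ln 1.00198 ≈ 235.8872.
t ≈ 235.8872/12 = 19.6573 years.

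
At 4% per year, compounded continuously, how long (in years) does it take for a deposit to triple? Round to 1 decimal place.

27.5 years

e^(0.04t) = 3, so 0.04t = ln 3 ≈ 1.0986.
t ≈ 1.0986/0.04 ≈ 27.4653.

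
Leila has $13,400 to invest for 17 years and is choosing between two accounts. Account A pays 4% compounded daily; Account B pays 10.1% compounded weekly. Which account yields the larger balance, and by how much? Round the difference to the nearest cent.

Account B, by $48,035.40

A: (1 + 0.04/365)^6205 ≈ 1.9738041917, so 13,400 × 1.9738041917 ≈ 26,448.9762.
B: (1 + 0.101/52)^884 ≈ 5.5585355588, so 13,400 × 5.5585355588 ≈ 74,484.3765.
Difference ≈ 48,035.4003 in favor of B.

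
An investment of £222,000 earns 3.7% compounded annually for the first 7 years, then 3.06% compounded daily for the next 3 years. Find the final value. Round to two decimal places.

Phase 1: 222,000·(1 + 0.037)^7 ≈ 286,288.7413.
Phase 2: 286,288.7413·(1 + 0.0306/365)^1095 ≈ 313,812.9283.

£313,812.93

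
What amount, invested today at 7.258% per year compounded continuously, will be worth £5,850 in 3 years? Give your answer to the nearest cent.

P = A·e^(−rt) = 5,850·e^(−0.21774).
e^(−0.21774) ≈ 0.8043345415, so P ≈ 4,705.3571.

£4,705.36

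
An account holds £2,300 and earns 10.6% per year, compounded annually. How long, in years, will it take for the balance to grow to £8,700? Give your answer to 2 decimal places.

13.21 years

(1 + 0.106)^t = 8,700/2,300 = 3.7826.
t·ln(1 + 0.106) = ln(3.7826); t = 1.3304/0.10075 ≈ 13.2051.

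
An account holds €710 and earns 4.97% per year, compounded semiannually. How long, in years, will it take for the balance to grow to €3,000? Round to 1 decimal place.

(1 + 0.02485)^(2t) = 3,000/710 = 4.2254.
2t·ln(1 + 0.02485) = ln(4.2254); 2t = 1.4411/0.0245463 ≈ 58.7097.
t ≈ 29.3548 years.

29.4 years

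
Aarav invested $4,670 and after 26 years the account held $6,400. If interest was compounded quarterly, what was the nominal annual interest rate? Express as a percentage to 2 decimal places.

1.21%

(1 + r/4)^104 = 6,400/4,670 = 1.37045.
1 + r/4 = 1.37045^(1/104) ≈ 1.003035, so r/4 ≈ 0.00303478.
r ≈ 4·0.00303478 = 1.21391%.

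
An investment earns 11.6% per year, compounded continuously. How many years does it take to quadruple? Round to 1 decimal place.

12.0 years

e^(0.116t) = 4, so 0.116t = ln 4 ≈ 1.3863.
t ≈ 1.3863/0.116 ≈ 11.9508.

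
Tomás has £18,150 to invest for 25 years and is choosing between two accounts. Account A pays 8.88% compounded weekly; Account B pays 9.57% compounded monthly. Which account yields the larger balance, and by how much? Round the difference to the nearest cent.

A: (1 + 0.0888/52)^1300 ≈ 9.18991435335, so 18,150 × 9.18991435335 ≈ 166,796.9455.
B: (1 + 0.007975)^300 ≈ 10.8374781536, so 18,150 × 10.8374781536 ≈ 196,700.2285.
Difference ≈ 29,903.2830 in favor of B.

Account B, by £29,903.28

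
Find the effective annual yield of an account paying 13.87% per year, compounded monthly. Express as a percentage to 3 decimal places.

14.787%

EAR = (1 + 13.87%/12)^12 − 1 = (1 + 0.0115583)^12 − 1.
(1 + 0.0115583)^12 ≈ 1.147866, so EAR ≈ 14.78660%.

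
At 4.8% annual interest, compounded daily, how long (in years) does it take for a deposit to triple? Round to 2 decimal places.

(1 + 0.000131507)^(365t) = 3.
365t = ln 3 / ln(1 + 0.000131507) ≈ 1.0986/0.000131498 ≈ 8354.5802.
t ≈ 22.8893.

22.89 years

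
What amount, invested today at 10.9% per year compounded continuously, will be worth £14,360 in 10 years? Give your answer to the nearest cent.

P = A·e^(−rt) = 14,360·e^(−1.09).
e^(−1.09) ≈ 0.33621649371, so P ≈ 4,828.0688.

£4,828.07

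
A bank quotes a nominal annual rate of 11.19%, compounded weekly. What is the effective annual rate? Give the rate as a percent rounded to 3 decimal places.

One year is 52 periods at 0.00215192 each: (1 + 0.00215192)^52 ≈ 1.118267.
EAR = 1.118267 − 1 ≈ 11.82666%.

11.827%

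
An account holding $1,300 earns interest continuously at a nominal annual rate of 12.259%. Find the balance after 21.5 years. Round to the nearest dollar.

A = P·e^(rt) = 1,300·e^(0.12259·21.5) = 1,300·e^2.635685.
e^2.635685 ≈ 13.952866904, so A ≈ 18,138.7270.

$18,139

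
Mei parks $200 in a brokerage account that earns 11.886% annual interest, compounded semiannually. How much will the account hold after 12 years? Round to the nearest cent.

$799.40

Growth factor = (1 + 0.05943)^24 ≈ 3.99700233.
A ≈ 200 × 3.99700233 ≈ 799.4005.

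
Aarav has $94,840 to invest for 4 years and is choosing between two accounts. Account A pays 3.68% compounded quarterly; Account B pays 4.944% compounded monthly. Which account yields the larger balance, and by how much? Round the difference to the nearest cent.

A: (1 + 0.0092)^16 ≈ 1.15780619644, so 94,840 × 1.15780619644 ≈ 109,806.3397.
B: (1 + 0.00412)^48 ≈ 1.21817486939, so 94,840 × 1.21817486939 ≈ 115,531.7046.
Difference ≈ 5,725.3649 in favor of B.

Account B, by $5,725.36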